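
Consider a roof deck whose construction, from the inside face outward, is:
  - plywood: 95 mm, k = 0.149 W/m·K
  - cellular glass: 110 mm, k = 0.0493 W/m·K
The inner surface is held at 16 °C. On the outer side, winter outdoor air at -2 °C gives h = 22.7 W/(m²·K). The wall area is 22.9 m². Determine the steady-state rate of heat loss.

Model the wall as resistances in series:
R_plywood = L/(kA) = 0.095/(0.149×22.9) = 0.02784 K/W
R_cellular glass = L/(kA) = 0.11/(0.0493×22.9) = 0.09743 K/W
R_outer film = 1/(h_o·A) = 1/(22.7×22.9) = 0.001924 K/W
R_total = 0.1272 K/W
Q = ΔT / R_total = 18 / 0.1272

Q ≈ 142 W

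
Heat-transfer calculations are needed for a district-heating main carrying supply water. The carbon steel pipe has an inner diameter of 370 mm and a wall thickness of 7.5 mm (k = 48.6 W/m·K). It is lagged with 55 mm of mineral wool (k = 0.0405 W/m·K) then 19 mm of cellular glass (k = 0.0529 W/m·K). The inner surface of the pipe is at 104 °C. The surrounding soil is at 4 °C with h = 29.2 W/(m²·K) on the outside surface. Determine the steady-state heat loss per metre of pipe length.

q′ ≈ 81.3 W/m

Treating each annulus and film as a series resistance:
R_carbon steel pipe wall = ln(192.5/185)/(2π×48.6×1) = 1.301×10^-4 K/W
R_mineral wool = ln(247.5/192.5)/(2π×0.0405×1) = 0.9876 K/W
R_cellular glass = ln(266.5/247.5)/(2π×0.0529×1) = 0.2225 K/W
R_outer film = 1/(h_o·2πr_oL) = 1/(29.2×2π×0.2665×1) = 0.02045 K/W
R_total = 1.231 K/W
Q = ΔT/R_total = 100/1.231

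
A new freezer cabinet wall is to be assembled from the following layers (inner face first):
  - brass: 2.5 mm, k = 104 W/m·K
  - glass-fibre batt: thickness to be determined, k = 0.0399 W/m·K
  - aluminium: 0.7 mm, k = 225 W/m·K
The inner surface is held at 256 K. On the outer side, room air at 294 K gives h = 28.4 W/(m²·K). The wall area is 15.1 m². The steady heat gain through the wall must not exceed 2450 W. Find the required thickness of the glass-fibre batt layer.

L ≈ 7.94 mm

Model the wall as resistances in series:
R_brass = L/(kA) = 0.0025/(104×15.1) = 1.592×10^-6 K/W
R_aluminium = L/(kA) = 0.0007/(225×15.1) = 2.06×10^-7 K/W
R_outer film = 1/(h_o·A) = 1/(28.4×15.1) = 0.002332 K/W
Sum of the known resistances R_other = 0.002334 K/W
Required total resistance R_tot = ΔT/Q_allow = 38/2450 = 0.01551 K/W
R_glass-fibre batt = R_tot − R_other = 0.01318 K/W
L = R·k·A = 0.01318×0.0399×15.1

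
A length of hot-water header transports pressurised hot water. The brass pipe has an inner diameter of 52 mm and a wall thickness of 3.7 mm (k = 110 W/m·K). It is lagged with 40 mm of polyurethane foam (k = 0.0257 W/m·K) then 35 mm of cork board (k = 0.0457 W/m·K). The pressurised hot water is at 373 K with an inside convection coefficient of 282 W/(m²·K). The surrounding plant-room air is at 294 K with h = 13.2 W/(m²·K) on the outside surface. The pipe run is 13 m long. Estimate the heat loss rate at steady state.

For a radial system each layer contributes R = ln(r_out/r_in)/(2πkL); films add R = 1/(hA).
R_inner film = 1/(h_i·2πr₁L) = 1/(282×2π×0.026×13) = 0.00167 K/W
R_brass pipe wall = ln(29.7/26)/(2π×110×13) = 1.481×10^-5 K/W
R_polyurethane foam = ln(69.7/29.7)/(2π×0.0257×13) = 0.4064 K/W
R_cork board = ln(104.7/69.7)/(2π×0.0457×13) = 0.109 K/W
R_outer film = 1/(h_o·2πr_oL) = 1/(13.2×2π×0.1047×13) = 0.008858 K/W
R_total = 0.5259 K/W
Q = ΔT/R_total = 79/0.5259

Q ≈ 150 W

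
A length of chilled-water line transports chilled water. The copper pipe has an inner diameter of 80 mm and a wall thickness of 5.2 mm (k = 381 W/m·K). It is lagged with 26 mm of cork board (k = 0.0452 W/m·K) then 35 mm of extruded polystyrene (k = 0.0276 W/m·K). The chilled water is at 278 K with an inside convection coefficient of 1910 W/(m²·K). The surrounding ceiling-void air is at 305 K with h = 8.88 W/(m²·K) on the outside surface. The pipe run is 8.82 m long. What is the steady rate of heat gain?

Q ≈ 58.4 W

Per-layer cylindrical resistances, series-summed:
R_inner film = 1/(h_i·2πr₁L) = 1/(1910×2π×0.04×8.82) = 2.362×10^-4 K/W
R_copper pipe wall = ln(45.2/40)/(2π×381×8.82) = 5.788×10^-6 K/W
R_cork board = ln(71.2/45.2)/(2π×0.0452×8.82) = 0.1814 K/W
R_extruded polystyrene = ln(106.2/71.2)/(2π×0.0276×8.82) = 0.2614 K/W
R_outer film = 1/(h_o·2πr_oL) = 1/(8.88×2π×0.1062×8.82) = 0.01913 K/W
R_total = 0.4622 K/W
Q = ΔT/R_total = 27/0.4622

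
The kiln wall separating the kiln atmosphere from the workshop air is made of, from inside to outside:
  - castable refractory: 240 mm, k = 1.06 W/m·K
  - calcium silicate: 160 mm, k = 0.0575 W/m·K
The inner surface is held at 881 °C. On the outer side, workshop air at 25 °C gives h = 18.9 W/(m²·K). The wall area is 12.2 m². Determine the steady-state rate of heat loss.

Thermal resistances in series:
R_castable refractory = L/(kA) = 0.24/(1.06×12.2) = 0.01856 K/W
R_calcium silicate = L/(kA) = 0.16/(0.0575×12.2) = 0.2281 K/W
R_outer film = 1/(h_o·A) = 1/(18.9×12.2) = 0.004337 K/W
R_total = 0.251 K/W
Q = ΔT / R_total = 856 / 0.251

Q ≈ 3410 W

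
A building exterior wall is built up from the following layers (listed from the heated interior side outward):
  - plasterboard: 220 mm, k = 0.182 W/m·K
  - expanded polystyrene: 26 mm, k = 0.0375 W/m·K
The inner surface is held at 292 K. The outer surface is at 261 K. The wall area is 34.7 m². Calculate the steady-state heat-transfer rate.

Treating each layer as a thermal resistance in series:
R_plasterboard = L/(kA) = 0.22/(0.182×34.7) = 0.03484 K/W
R_expanded polystyrene = L/(kA) = 0.026/(0.0375×34.7) = 0.01998 K/W
R_total = 0.05482 K/W
Q = ΔT / R_total = 31 / 0.05482

Q ≈ 566 W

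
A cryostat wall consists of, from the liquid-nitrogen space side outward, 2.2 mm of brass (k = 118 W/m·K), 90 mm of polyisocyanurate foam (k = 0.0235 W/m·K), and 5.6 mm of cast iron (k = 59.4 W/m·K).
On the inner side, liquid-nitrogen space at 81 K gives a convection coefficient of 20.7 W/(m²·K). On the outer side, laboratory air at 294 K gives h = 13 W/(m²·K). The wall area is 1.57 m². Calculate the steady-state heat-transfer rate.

Q ≈ 84.6 W

Using the resistance-network approach (series):
R_inner film = 1/(h_i·A) = 1/(20.7×1.57) = 0.03077 K/W
R_brass = L/(kA) = 0.0022/(118×1.57) = 1.188×10^-5 K/W
R_polyisocyanurate foam = L/(kA) = 0.09/(0.0235×1.57) = 2.439 K/W
R_cast iron = L/(kA) = 0.0056/(59.4×1.57) = 6.005×10^-5 K/W
R_outer film = 1/(h_o·A) = 1/(13×1.57) = 0.049 K/W
R_total = 2.519 K/W
Q = ΔT / R_total = 213 / 2.519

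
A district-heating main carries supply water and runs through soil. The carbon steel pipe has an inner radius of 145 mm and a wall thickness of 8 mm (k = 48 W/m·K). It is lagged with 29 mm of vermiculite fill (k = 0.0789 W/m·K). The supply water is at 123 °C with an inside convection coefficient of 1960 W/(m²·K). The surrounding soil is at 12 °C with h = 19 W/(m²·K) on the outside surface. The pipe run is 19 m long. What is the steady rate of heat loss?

Radial resistances (cylindrical: R_cond = ln(r_o/r_i)/(2πkL), R_conv = 1/(h·2πrL)):
R_inner film = 1/(h_i·2πr₁L) = 1/(1960×2π×0.145×19) = 2.947×10^-5 K/W
R_carbon steel pipe wall = ln(153/145)/(2π×48×19) = 9.372×10^-6 K/W
R_vermiculite fill = ln(182/153)/(2π×0.0789×19) = 0.01843 K/W
R_outer film = 1/(h_o·2πr_oL) = 1/(19×2π×0.182×19) = 0.002422 K/W
R_total = 0.02089 K/W
Q = ΔT/R_total = 111/0.02089

Q ≈ 5310 W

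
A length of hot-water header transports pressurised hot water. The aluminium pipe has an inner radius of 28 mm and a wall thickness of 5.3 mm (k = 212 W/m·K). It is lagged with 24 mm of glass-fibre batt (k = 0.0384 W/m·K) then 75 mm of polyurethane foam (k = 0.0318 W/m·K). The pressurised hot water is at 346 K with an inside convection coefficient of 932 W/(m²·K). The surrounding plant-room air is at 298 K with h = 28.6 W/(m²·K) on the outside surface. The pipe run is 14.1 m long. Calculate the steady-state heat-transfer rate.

Radial resistances (cylindrical: R_cond = ln(r_o/r_i)/(2πkL), R_conv = 1/(h·2πrL)):
R_inner film = 1/(h_i·2πr₁L) = 1/(932×2π×0.028×14.1) = 4.325×10^-4 K/W
R_aluminium pipe wall = ln(33.3/28)/(2π×212×14.1) = 9.23×10^-6 K/W
R_glass-fibre batt = ln(57.3/33.3)/(2π×0.0384×14.1) = 0.1595 K/W
R_polyurethane foam = ln(132.3/57.3)/(2π×0.0318×14.1) = 0.297 K/W
R_outer film = 1/(h_o·2πr_oL) = 1/(28.6×2π×0.1323×14.1) = 0.002983 K/W
R_total = 0.46 K/W
Q = ΔT/R_total = 48/0.46

Q ≈ 104 W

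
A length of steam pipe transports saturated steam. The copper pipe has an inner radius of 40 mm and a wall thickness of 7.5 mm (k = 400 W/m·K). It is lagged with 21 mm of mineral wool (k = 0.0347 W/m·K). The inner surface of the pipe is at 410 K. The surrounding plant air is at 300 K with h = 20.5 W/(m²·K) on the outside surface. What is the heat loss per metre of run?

q′ ≈ 61.4 W/m

Per-layer cylindrical resistances, series-summed:
R_copper pipe wall = ln(47.5/40)/(2π×400×1) = 6.838×10^-5 K/W
R_mineral wool = ln(68.5/47.5)/(2π×0.0347×1) = 1.679 K/W
R_outer film = 1/(h_o·2πr_oL) = 1/(20.5×2π×0.0685×1) = 0.1133 K/W
R_total = 1.793 K/W
Q = ΔT/R_total = 110/1.793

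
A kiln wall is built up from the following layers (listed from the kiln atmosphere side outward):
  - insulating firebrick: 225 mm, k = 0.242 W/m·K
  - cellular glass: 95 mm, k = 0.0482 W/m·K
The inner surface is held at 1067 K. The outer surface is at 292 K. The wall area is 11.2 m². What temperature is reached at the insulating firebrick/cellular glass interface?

Thermal resistances in series:
R_insulating firebrick = L/(kA) = 0.225/(0.242×11.2) = 0.08301 K/W
R_cellular glass = L/(kA) = 0.095/(0.0482×11.2) = 0.176 K/W
R_total = 0.259 K/W;  Q = ΔT/R_total = 775/0.259 = 2992 W
T_interface = T_inner − Q·ΣR(inner→interface) = 1067 − 2990×0.08301

T ≈ 819 K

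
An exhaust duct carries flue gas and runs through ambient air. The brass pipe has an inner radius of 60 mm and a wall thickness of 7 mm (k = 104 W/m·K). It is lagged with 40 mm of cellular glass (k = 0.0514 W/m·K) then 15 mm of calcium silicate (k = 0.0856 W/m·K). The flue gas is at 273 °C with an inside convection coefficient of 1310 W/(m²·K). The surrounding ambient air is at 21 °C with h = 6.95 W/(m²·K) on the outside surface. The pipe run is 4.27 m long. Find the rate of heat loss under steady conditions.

Radial resistances (cylindrical: R_cond = ln(r_o/r_i)/(2πkL), R_conv = 1/(h·2πrL)):
R_inner film = 1/(h_i·2πr₁L) = 1/(1310×2π×0.06×4.27) = 4.742×10^-4 K/W
R_brass pipe wall = ln(67/60)/(2π×104×4.27) = 3.955×10^-5 K/W
R_cellular glass = ln(107/67)/(2π×0.0514×4.27) = 0.3395 K/W
R_calcium silicate = ln(122/107)/(2π×0.0856×4.27) = 0.05713 K/W
R_outer film = 1/(h_o·2πr_oL) = 1/(6.95×2π×0.122×4.27) = 0.04396 K/W
R_total = 0.4411 K/W
Q = ΔT/R_total = 252/0.4411

Q ≈ 571 W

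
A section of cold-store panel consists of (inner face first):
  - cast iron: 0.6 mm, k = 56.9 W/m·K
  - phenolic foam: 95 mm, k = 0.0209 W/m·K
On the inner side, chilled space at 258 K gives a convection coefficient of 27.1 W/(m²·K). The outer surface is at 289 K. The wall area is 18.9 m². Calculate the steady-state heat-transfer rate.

Series thermal resistances:
R_inner film = 1/(h_i·A) = 1/(27.1×18.9) = 0.001952 K/W
R_cast iron = L/(kA) = 0.0006/(56.9×18.9) = 5.579×10^-7 K/W
R_phenolic foam = L/(kA) = 0.095/(0.0209×18.9) = 0.2405 K/W
R_total = 0.2425 K/W
Q = ΔT / R_total = 31 / 0.2425

Q ≈ 128 W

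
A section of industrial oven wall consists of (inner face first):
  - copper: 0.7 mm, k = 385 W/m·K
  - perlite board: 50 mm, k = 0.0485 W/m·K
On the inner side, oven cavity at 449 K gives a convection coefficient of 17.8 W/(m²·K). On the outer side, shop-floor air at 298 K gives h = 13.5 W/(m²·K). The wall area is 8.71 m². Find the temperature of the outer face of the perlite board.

Thermal resistances in series:
R_inner film = 1/(h_i·A) = 1/(17.8×8.71) = 0.00645 K/W
R_copper = L/(kA) = 0.0007/(385×8.71) = 2.087×10^-7 K/W
R_perlite board = L/(kA) = 0.05/(0.0485×8.71) = 0.1184 K/W
R_outer film = 1/(h_o·A) = 1/(13.5×8.71) = 0.008504 K/W
R_total = 0.1333 K/W;  Q = ΔT/R_total = 151/0.1333 = 1133 W
T_interface = T_inner − Q·ΣR(inner→interface) = 449 − 1130×0.1248

T ≈ 308 K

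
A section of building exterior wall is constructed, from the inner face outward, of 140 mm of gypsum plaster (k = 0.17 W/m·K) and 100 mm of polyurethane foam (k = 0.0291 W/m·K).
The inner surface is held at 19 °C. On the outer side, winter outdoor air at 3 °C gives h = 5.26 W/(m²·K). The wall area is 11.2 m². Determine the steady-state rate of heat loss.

Model the wall as resistances in series:
R_gypsum plaster = L/(kA) = 0.14/(0.17×11.2) = 0.07353 K/W
R_polyurethane foam = L/(kA) = 0.1/(0.0291×11.2) = 0.3068 K/W
R_outer film = 1/(h_o·A) = 1/(5.26×11.2) = 0.01697 K/W
R_total = 0.3973 K/W
Q = ΔT / R_total = 16 / 0.3973

Q ≈ 40.3 W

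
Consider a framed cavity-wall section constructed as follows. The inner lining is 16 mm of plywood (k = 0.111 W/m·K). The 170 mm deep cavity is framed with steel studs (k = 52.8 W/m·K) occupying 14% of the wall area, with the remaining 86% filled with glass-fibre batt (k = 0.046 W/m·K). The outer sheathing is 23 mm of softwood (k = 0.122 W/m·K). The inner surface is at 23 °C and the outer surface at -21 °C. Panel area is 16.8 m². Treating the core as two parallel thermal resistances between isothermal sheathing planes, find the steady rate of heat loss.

Sheathing layers in series; stud and cavity paths in parallel between them.
R_inner = 0.016/(0.111×16.8) = 0.00858 K/W
R_stud  = 0.17/(52.8×0.14×16.8) = 0.001369 K/W
R_cav   = 0.17/(0.046×0.86×16.8) = 0.2558 K/W
1/R_core = 1/R_stud + 1/R_cav → R_core = 0.001362 K/W
R_outer = 0.023/(0.122×16.8) = 0.01122 K/W
R_total = 0.02116 K/W
Q = ΔT/R_total = 44/0.02116

Q ≈ 2080 W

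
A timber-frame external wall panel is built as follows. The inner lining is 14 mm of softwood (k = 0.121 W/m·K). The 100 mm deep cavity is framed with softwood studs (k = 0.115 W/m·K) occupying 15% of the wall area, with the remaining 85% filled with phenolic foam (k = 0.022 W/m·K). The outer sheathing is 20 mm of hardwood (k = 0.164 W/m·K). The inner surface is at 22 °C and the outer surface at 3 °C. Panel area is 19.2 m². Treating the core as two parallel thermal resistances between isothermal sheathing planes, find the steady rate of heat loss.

Q ≈ 121 W

Sheathing layers in series; stud and cavity paths in parallel between them.
R_inner = 0.014/(0.121×19.2) = 0.006026 K/W
R_stud  = 0.1/(0.115×0.15×19.2) = 0.3019 K/W
R_cav   = 0.1/(0.022×0.85×19.2) = 0.2785 K/W
1/R_core = 1/R_stud + 1/R_cav → R_core = 0.1449 K/W
R_outer = 0.02/(0.164×19.2) = 0.006352 K/W
R_total = 0.1573 K/W
Q = ΔT/R_total = 19/0.1573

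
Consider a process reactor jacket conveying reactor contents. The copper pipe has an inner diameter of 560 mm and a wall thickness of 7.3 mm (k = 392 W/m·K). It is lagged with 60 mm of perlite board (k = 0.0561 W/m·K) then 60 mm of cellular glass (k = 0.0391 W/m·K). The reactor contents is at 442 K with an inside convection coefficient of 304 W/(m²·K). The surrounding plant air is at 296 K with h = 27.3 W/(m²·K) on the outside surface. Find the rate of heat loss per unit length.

Cylindrical conduction, so R = ln(r₂/r₁)/(2πkL) per layer, in series:
R_inner film = 1/(h_i·2πr₁L) = 1/(304×2π×0.28×1) = 0.00187 K/W
R_copper pipe wall = ln(287.3/280)/(2π×392×1) = 1.045×10^-5 K/W
R_perlite board = ln(347.3/287.3)/(2π×0.0561×1) = 0.5381 K/W
R_cellular glass = ln(407.3/347.3)/(2π×0.0391×1) = 0.6487 K/W
R_outer film = 1/(h_o·2πr_oL) = 1/(27.3×2π×0.4073×1) = 0.01431 K/W
R_total = 1.203 K/W
Q = ΔT/R_total = 146/1.203

q′ ≈ 121 W/m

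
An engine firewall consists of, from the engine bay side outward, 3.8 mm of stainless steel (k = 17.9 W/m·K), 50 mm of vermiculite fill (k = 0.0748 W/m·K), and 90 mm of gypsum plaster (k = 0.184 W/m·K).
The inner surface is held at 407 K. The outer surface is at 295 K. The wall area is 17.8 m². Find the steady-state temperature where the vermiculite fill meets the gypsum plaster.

Series thermal resistances:
R_stainless steel = L/(kA) = 0.0038/(17.9×17.8) = 1.193×10^-5 K/W
R_vermiculite fill = L/(kA) = 0.05/(0.0748×17.8) = 0.03755 K/W
R_gypsum plaster = L/(kA) = 0.09/(0.184×17.8) = 0.02748 K/W
R_total = 0.06504 K/W;  Q = ΔT/R_total = 112/0.06504 = 1722 W
T_interface = T_inner − Q·ΣR(inner→interface) = 407 − 1720×0.03757

T ≈ 342 K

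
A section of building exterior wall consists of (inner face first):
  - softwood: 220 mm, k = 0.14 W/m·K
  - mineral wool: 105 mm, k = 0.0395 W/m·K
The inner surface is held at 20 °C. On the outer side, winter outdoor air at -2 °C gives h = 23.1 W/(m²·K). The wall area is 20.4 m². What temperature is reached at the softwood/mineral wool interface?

Treating each layer as a thermal resistance in series:
R_softwood = L/(kA) = 0.22/(0.14×20.4) = 0.07703 K/W
R_mineral wool = L/(kA) = 0.105/(0.0395×20.4) = 0.1303 K/W
R_outer film = 1/(h_o·A) = 1/(23.1×20.4) = 0.002122 K/W
R_total = 0.2095 K/W;  Q = ΔT/R_total = 22/0.2095 = 105 W
T_interface = T_inner − Q·ΣR(inner→interface) = 20 − 105×0.07703

T ≈ 11.9 °C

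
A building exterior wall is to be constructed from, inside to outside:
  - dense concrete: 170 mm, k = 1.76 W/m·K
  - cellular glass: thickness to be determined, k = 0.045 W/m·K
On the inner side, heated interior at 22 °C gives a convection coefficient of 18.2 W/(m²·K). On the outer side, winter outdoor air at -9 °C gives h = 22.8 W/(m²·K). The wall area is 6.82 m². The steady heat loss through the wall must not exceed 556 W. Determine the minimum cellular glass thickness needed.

Using the resistance-network approach (series):
R_inner film = 1/(h_i·A) = 1/(18.2×6.82) = 0.008056 K/W
R_dense concrete = L/(kA) = 0.17/(1.76×6.82) = 0.01416 K/W
R_outer film = 1/(h_o·A) = 1/(22.8×6.82) = 0.006431 K/W
Sum of the known resistances R_other = 0.02865 K/W
Required total resistance R_tot = ΔT/Q_allow = 31/556 = 0.05576 K/W
R_cellular glass = R_tot − R_other = 0.02711 K/W
L = R·k·A = 0.02711×0.045×6.82

L ≈ 8.32 mm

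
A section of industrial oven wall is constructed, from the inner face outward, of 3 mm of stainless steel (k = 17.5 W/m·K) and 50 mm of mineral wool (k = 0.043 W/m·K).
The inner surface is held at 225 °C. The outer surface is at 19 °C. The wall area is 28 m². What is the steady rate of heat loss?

Series thermal resistances:
R_stainless steel = L/(kA) = 0.003/(17.5×28) = 6.122×10^-6 K/W
R_mineral wool = L/(kA) = 0.05/(0.043×28) = 0.04153 K/W
R_total = 0.04153 K/W
Q = ΔT / R_total = 206 / 0.04153

Q ≈ 4960 W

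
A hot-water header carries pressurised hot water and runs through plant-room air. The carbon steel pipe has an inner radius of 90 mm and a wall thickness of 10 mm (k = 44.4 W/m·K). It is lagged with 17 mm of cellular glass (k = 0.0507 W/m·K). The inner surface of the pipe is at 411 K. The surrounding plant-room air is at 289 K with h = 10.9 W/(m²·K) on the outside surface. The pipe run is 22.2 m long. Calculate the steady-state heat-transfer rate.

Q ≈ 4380 W

For a radial system each layer contributes R = ln(r_out/r_in)/(2πkL); films add R = 1/(hA).
R_carbon steel pipe wall = ln(100/90)/(2π×44.4×22.2) = 1.701×10^-5 K/W
R_cellular glass = ln(117/100)/(2π×0.0507×22.2) = 0.0222 K/W
R_outer film = 1/(h_o·2πr_oL) = 1/(10.9×2π×0.117×22.2) = 0.005622 K/W
R_total = 0.02784 K/W
Q = ΔT/R_total = 122/0.02784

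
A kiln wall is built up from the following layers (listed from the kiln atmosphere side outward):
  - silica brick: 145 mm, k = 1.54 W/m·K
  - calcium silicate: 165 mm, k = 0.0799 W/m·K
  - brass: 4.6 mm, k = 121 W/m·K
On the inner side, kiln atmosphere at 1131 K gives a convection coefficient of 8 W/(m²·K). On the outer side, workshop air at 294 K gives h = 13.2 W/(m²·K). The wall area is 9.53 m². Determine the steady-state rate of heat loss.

Treating each layer as a thermal resistance in series:
R_inner film = 1/(h_i·A) = 1/(8×9.53) = 0.01312 K/W
R_silica brick = L/(kA) = 0.145/(1.54×9.53) = 0.00988 K/W
R_calcium silicate = L/(kA) = 0.165/(0.0799×9.53) = 0.2167 K/W
R_brass = L/(kA) = 0.0046/(121×9.53) = 3.989×10^-6 K/W
R_outer film = 1/(h_o·A) = 1/(13.2×9.53) = 0.007949 K/W
R_total = 0.2476 K/W
Q = ΔT / R_total = 837 / 0.2476

Q ≈ 3380 W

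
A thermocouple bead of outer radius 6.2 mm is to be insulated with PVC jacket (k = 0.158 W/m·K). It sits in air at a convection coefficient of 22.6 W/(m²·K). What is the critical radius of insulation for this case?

For a sphere r_cr = 2k/h = 2×0.158/22.6
r_cr = 14 mm; since the bare radius (6.2 mm) is below r_cr, adding a thin layer of insulation will *increase* heat loss.

r_cr ≈ 14 mm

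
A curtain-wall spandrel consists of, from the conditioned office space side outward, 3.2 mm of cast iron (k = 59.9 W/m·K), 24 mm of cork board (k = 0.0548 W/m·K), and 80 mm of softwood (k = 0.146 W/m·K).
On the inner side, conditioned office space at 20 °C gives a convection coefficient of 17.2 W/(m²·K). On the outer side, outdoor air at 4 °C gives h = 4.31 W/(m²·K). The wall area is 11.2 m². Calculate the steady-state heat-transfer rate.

Model the wall as resistances in series:
R_inner film = 1/(h_i·A) = 1/(17.2×11.2) = 0.005191 K/W
R_cast iron = L/(kA) = 0.0032/(59.9×11.2) = 4.77×10^-6 K/W
R_cork board = L/(kA) = 0.024/(0.0548×11.2) = 0.0391 K/W
R_softwood = L/(kA) = 0.08/(0.146×11.2) = 0.04892 K/W
R_outer film = 1/(h_o·A) = 1/(4.31×11.2) = 0.02072 K/W
R_total = 0.1139 K/W
Q = ΔT / R_total = 16 / 0.1139

Q ≈ 140 W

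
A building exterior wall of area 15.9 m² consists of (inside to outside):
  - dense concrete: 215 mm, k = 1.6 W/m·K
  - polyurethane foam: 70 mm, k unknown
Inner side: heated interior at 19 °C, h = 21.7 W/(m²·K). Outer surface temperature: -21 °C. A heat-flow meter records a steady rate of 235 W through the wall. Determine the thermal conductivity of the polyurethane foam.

Using the resistance-network approach (series):
R_inner film = 1/(h_i·A) = 1/(21.7×15.9) = 0.002898 K/W
R_dense concrete = L/(kA) = 0.215/(1.6×15.9) = 0.008451 K/W
Sum of known resistances R_other = 0.01135 K/W
Total R = ΔT/Q = 40/235 = 0.1702 K/W
R_polyurethane foam = R_total − R_other = 0.1589 K/W
k = L/(R·A) = 0.07/(0.1589×15.9)

k ≈ 0.0277 W/(m·K)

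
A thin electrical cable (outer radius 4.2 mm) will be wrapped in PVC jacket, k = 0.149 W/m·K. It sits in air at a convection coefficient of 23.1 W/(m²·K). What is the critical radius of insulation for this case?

For a cylinder r_cr = k/h = 0.149/23.1
r_cr = 6.45 mm; since the bare radius (4.2 mm) is below r_cr, adding a thin layer of insulation will *increase* heat loss.

r_cr ≈ 6.45 mm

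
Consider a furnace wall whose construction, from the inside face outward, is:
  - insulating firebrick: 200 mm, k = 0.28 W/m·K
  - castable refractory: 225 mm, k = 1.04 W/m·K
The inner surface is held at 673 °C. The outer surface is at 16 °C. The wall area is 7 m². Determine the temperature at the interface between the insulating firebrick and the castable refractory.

Thermal resistances in series:
R_insulating firebrick = L/(kA) = 0.2/(0.28×7) = 0.102 K/W
R_castable refractory = L/(kA) = 0.225/(1.04×7) = 0.03091 K/W
R_total = 0.1329 K/W;  Q = ΔT/R_total = 657/0.1329 = 4942 W
T_interface = T_inner − Q·ΣR(inner→interface) = 673 − 4940×0.102

T ≈ 169 °C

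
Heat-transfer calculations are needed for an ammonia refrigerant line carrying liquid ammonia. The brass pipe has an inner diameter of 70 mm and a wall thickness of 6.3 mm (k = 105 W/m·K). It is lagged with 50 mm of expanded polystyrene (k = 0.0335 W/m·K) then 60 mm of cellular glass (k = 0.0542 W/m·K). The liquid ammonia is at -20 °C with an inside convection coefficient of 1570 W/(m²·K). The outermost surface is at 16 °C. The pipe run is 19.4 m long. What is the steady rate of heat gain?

For a radial system each layer contributes R = ln(r_out/r_in)/(2πkL); films add R = 1/(hA).
R_inner film = 1/(h_i·2πr₁L) = 1/(1570×2π×0.035×19.4) = 1.493×10^-4 K/W
R_brass pipe wall = ln(41.3/35)/(2π×105×19.4) = 1.293×10^-5 K/W
R_expanded polystyrene = ln(91.3/41.3)/(2π×0.0335×19.4) = 0.1943 K/W
R_cellular glass = ln(151.3/91.3)/(2π×0.0542×19.4) = 0.07646 K/W
R_total = 0.2709 K/W
Q = ΔT/R_total = 36/0.2709

Q ≈ 133 W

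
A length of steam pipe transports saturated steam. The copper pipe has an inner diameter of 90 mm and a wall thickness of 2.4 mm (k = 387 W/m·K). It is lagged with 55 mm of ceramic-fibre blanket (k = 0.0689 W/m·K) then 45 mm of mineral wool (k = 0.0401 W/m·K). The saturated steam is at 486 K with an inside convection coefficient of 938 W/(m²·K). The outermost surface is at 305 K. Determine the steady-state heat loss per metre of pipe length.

q′ ≈ 56.1 W/m

Radial resistances (cylindrical: R_cond = ln(r_o/r_i)/(2πkL), R_conv = 1/(h·2πrL)):
R_inner film = 1/(h_i·2πr₁L) = 1/(938×2π×0.045×1) = 0.003771 K/W
R_copper pipe wall = ln(47.4/45)/(2π×387×1) = 2.137×10^-5 K/W
R_ceramic-fibre blanket = ln(102.4/47.4)/(2π×0.0689×1) = 1.779 K/W
R_mineral wool = ln(147.4/102.4)/(2π×0.0401×1) = 1.446 K/W
R_total = 3.229 K/W
Q = ΔT/R_total = 181/3.229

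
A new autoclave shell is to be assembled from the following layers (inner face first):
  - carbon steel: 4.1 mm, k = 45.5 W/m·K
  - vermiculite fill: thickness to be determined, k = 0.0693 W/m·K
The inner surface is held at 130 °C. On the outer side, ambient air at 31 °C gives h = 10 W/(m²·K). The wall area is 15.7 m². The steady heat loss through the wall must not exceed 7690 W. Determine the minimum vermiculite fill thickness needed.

Treating each layer as a thermal resistance in series:
R_carbon steel = L/(kA) = 0.0041/(45.5×15.7) = 5.739×10^-6 K/W
R_outer film = 1/(h_o·A) = 1/(10×15.7) = 0.006369 K/W
Sum of the known resistances R_other = 0.006375 K/W
Required total resistance R_tot = ΔT/Q_allow = 99/7690 = 0.01287 K/W
R_vermiculite fill = R_tot − R_other = 0.006499 K/W
L = R·k·A = 0.006499×0.0693×15.7

L ≈ 7.07 mm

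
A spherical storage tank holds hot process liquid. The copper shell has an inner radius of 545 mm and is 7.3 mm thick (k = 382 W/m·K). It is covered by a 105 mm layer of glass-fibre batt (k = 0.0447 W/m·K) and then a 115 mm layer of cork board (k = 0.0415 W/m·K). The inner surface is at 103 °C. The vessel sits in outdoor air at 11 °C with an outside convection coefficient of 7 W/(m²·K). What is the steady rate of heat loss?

Q ≈ 95 W

For a spherical shell R = (1/r₁ − 1/r₂)/(4πk); film R = 1/(h·4πr²). In series:
R_copper shell = (1/0.545 − 1/0.5523)/(4π×382) = 5.052×10^-6 K/W
R_glass-fibre batt = (1/0.5523 − 1/0.6573)/(4π×0.0447) = 0.5149 K/W
R_cork board = (1/0.6573 − 1/0.7723)/(4π×0.0415) = 0.4344 K/W
R_outer film = 1/(h·4πr_o²) = 1/(7×4π×0.7723²) = 0.01906 K/W
R_total = 0.9684 K/W
Q = ΔT/R_total = 92/0.9684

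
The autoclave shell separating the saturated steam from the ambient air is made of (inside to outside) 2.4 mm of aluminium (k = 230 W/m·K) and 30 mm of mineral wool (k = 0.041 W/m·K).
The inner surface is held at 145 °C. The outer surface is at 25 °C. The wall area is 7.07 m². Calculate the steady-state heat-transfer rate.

Treating each layer as a thermal resistance in series:
R_aluminium = L/(kA) = 0.0024/(230×7.07) = 1.476×10^-6 K/W
R_mineral wool = L/(kA) = 0.03/(0.041×7.07) = 0.1035 K/W
R_total = 0.1035 K/W
Q = ΔT / R_total = 120 / 0.1035

Q ≈ 1160 W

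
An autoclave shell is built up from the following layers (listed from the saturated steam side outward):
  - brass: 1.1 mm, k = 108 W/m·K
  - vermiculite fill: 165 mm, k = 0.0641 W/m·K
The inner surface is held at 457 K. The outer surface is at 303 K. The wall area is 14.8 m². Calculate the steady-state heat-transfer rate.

Series thermal resistances:
R_brass = L/(kA) = 0.0011/(108×14.8) = 6.882×10^-7 K/W
R_vermiculite fill = L/(kA) = 0.165/(0.0641×14.8) = 0.1739 K/W
R_total = 0.1739 K/W
Q = ΔT / R_total = 154 / 0.1739

Q ≈ 885 W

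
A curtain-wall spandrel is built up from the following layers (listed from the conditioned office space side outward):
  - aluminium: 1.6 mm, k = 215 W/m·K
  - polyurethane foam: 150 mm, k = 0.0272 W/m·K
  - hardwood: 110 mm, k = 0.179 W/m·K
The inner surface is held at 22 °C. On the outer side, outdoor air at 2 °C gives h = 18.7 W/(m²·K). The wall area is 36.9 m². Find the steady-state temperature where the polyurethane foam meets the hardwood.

Series thermal resistances:
R_aluminium = L/(kA) = 0.0016/(215×36.9) = 2.017×10^-7 K/W
R_polyurethane foam = L/(kA) = 0.15/(0.0272×36.9) = 0.1495 K/W
R_hardwood = L/(kA) = 0.11/(0.179×36.9) = 0.01665 K/W
R_outer film = 1/(h_o·A) = 1/(18.7×36.9) = 0.001449 K/W
R_total = 0.1676 K/W;  Q = ΔT/R_total = 20/0.1676 = 119.4 W
T_interface = T_inner − Q·ΣR(inner→interface) = 22 − 119×0.1495

T ≈ 4.16 °C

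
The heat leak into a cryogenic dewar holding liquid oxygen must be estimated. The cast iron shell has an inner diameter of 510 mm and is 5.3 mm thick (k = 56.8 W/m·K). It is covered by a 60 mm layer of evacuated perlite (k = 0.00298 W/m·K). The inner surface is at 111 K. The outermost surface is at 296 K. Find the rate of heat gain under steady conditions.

For a spherical shell R = (1/r₁ − 1/r₂)/(4πk); film R = 1/(h·4πr²). In series:
R_cast iron shell = (1/0.255 − 1/0.2603)/(4π×56.8) = 1.119×10^-4 K/W
R_evacuated perlite = (1/0.2603 − 1/0.3203)/(4π×0.00298) = 19.22 K/W
R_total = 19.22 K/W
Q = ΔT/R_total = 185/19.22

Q ≈ 9.63 W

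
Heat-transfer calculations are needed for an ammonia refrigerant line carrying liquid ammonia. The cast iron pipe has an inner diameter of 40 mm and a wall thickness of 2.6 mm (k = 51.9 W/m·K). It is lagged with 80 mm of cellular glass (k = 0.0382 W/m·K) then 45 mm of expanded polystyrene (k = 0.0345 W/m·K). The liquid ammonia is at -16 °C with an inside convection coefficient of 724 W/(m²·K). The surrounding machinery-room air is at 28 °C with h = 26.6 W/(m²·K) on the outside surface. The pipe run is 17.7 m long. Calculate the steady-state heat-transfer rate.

Q ≈ 97 W

Radial resistances (cylindrical: R_cond = ln(r_o/r_i)/(2πkL), R_conv = 1/(h·2πrL)):
R_inner film = 1/(h_i·2πr₁L) = 1/(724×2π×0.02×17.7) = 6.21×10^-4 K/W
R_cast iron pipe wall = ln(22.6/20)/(2π×51.9×17.7) = 2.117×10^-5 K/W
R_cellular glass = ln(102.6/22.6)/(2π×0.0382×17.7) = 0.3561 K/W
R_expanded polystyrene = ln(147.6/102.6)/(2π×0.0345×17.7) = 0.09478 K/W
R_outer film = 1/(h_o·2πr_oL) = 1/(26.6×2π×0.1476×17.7) = 0.00229 K/W
R_total = 0.4538 K/W
Q = ΔT/R_total = 44/0.4538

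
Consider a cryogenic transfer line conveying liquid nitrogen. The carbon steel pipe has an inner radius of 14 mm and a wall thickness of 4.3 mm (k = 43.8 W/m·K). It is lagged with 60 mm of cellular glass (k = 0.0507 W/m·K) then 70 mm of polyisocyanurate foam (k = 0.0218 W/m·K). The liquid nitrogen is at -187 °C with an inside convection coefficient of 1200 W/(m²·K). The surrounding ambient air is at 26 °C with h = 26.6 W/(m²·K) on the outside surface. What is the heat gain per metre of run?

Treating each annulus and film as a series resistance:
R_inner film = 1/(h_i·2πr₁L) = 1/(1200×2π×0.014×1) = 0.009474 K/W
R_carbon steel pipe wall = ln(18.3/14)/(2π×43.8×1) = 9.733×10^-4 K/W
R_cellular glass = ln(78.3/18.3)/(2π×0.0507×1) = 4.563 K/W
R_polyisocyanurate foam = ln(148.3/78.3)/(2π×0.0218×1) = 4.663 K/W
R_outer film = 1/(h_o·2πr_oL) = 1/(26.6×2π×0.1483×1) = 0.04035 K/W
R_total = 9.277 K/W
Q = ΔT/R_total = 213/9.277

q′ ≈ 23 W/m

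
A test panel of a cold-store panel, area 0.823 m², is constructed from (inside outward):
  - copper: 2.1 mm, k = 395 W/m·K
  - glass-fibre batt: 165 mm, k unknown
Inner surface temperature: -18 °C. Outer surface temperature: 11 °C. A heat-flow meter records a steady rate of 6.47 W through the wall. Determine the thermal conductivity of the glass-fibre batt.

k ≈ 0.0447 W/(m·K)

Treating each layer as a thermal resistance in series:
R_copper = L/(kA) = 0.0021/(395×0.823) = 6.46×10^-6 K/W
Sum of known resistances R_other = 6.46×10^-6 K/W
Total R = ΔT/Q = 29/6.47 = 4.482 K/W
R_glass-fibre batt = R_total − R_other = 4.482 K/W
k = L/(R·A) = 0.165/(4.482×0.823)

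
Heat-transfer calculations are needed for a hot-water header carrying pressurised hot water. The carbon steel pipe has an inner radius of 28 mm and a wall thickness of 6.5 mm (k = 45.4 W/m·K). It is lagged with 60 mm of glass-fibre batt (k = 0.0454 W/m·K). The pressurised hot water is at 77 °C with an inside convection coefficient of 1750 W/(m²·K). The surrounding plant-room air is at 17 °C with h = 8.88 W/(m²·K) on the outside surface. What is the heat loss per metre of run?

q′ ≈ 16.1 W/m

For a radial system each layer contributes R = ln(r_out/r_in)/(2πkL); films add R = 1/(hA).
R_inner film = 1/(h_i·2πr₁L) = 1/(1750×2π×0.028×1) = 0.003248 K/W
R_carbon steel pipe wall = ln(34.5/28)/(2π×45.4×1) = 7.318×10^-4 K/W
R_glass-fibre batt = ln(94.5/34.5)/(2π×0.0454×1) = 3.532 K/W
R_outer film = 1/(h_o·2πr_oL) = 1/(8.88×2π×0.0945×1) = 0.1897 K/W
R_total = 3.726 K/W
Q = ΔT/R_total = 60/3.726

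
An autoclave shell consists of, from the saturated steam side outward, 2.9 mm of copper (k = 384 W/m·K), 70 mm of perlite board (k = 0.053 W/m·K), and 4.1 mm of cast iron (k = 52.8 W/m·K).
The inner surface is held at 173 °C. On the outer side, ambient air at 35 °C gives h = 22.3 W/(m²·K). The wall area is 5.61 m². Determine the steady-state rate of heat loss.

Thermal resistances in series:
R_copper = L/(kA) = 0.0029/(384×5.61) = 1.346×10^-6 K/W
R_perlite board = L/(kA) = 0.07/(0.053×5.61) = 0.2354 K/W
R_cast iron = L/(kA) = 0.0041/(52.8×5.61) = 1.384×10^-5 K/W
R_outer film = 1/(h_o·A) = 1/(22.3×5.61) = 0.007993 K/W
R_total = 0.2434 K/W
Q = ΔT / R_total = 138 / 0.2434

Q ≈ 567 W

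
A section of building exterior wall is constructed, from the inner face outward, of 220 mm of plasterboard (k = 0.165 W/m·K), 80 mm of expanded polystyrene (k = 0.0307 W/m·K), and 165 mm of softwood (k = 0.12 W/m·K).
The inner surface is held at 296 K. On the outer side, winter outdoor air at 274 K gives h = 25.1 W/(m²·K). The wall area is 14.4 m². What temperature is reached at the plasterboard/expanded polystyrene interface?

Model the wall as resistances in series:
R_plasterboard = L/(kA) = 0.22/(0.165×14.4) = 0.09259 K/W
R_expanded polystyrene = L/(kA) = 0.08/(0.0307×14.4) = 0.181 K/W
R_softwood = L/(kA) = 0.165/(0.12×14.4) = 0.09549 K/W
R_outer film = 1/(h_o·A) = 1/(25.1×14.4) = 0.002767 K/W
R_total = 0.3718 K/W;  Q = ΔT/R_total = 22/0.3718 = 59.17 W
T_interface = T_inner − Q·ΣR(inner→interface) = 296 − 59.2×0.09259

T ≈ 291 K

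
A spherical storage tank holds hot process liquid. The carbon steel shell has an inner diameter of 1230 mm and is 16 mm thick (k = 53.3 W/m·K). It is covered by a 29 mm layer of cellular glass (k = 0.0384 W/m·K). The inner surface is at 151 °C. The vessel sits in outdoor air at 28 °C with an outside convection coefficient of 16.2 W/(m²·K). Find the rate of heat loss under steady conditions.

For a spherical shell R = (1/r₁ − 1/r₂)/(4πk); film R = 1/(h·4πr²). In series:
R_carbon steel shell = (1/0.615 − 1/0.631)/(4π×53.3) = 6.156×10^-5 K/W
R_cellular glass = (1/0.631 − 1/0.66)/(4π×0.0384) = 0.1443 K/W
R_outer film = 1/(h·4πr_o²) = 1/(16.2×4π×0.66²) = 0.01128 K/W
R_total = 0.1556 K/W
Q = ΔT/R_total = 123/0.1556

Q ≈ 790 W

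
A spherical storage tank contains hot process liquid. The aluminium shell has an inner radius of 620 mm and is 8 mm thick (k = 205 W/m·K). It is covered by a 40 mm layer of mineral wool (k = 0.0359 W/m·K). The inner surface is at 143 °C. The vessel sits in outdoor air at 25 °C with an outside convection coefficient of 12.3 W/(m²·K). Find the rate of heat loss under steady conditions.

Spherical conduction: R = (1/r_in − 1/r_out)/(4πk) per layer; series-sum.
R_aluminium shell = (1/0.62 − 1/0.628)/(4π×205) = 7.976×10^-6 K/W
R_mineral wool = (1/0.628 − 1/0.668)/(4π×0.0359) = 0.2114 K/W
R_outer film = 1/(h·4πr_o²) = 1/(12.3×4π×0.668²) = 0.0145 K/W
R_total = 0.2259 K/W
Q = ΔT/R_total = 118/0.2259

Q ≈ 522 W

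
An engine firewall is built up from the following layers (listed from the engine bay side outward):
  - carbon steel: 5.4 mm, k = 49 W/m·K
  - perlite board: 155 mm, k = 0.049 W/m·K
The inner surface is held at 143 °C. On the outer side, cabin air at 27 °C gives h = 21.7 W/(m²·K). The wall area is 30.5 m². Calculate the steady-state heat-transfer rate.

Model the wall as resistances in series:
R_carbon steel = L/(kA) = 0.0054/(49×30.5) = 3.613×10^-6 K/W
R_perlite board = L/(kA) = 0.155/(0.049×30.5) = 0.1037 K/W
R_outer film = 1/(h_o·A) = 1/(21.7×30.5) = 0.001511 K/W
R_total = 0.1052 K/W
Q = ΔT / R_total = 116 / 0.1052

Q ≈ 1100 W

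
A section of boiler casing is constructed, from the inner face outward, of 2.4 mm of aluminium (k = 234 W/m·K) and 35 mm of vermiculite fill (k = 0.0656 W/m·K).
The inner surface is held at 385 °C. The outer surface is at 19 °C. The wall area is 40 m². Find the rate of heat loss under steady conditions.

Q ≈ 27400 W

Thermal resistances in series:
R_aluminium = L/(kA) = 0.0024/(234×40) = 2.564×10^-7 K/W
R_vermiculite fill = L/(kA) = 0.035/(0.0656×40) = 0.01334 K/W
R_total = 0.01334 K/W
Q = ΔT / R_total = 366 / 0.01334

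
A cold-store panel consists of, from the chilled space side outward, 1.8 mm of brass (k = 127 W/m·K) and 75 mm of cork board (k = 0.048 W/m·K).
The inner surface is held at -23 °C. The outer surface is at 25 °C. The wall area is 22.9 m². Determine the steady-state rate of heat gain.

Q ≈ 703 W

Thermal resistances in series:
R_brass = L/(kA) = 0.0018/(127×22.9) = 6.189×10^-7 K/W
R_cork board = L/(kA) = 0.075/(0.048×22.9) = 0.06823 K/W
R_total = 0.06823 K/W
Q = ΔT / R_total = 48 / 0.06823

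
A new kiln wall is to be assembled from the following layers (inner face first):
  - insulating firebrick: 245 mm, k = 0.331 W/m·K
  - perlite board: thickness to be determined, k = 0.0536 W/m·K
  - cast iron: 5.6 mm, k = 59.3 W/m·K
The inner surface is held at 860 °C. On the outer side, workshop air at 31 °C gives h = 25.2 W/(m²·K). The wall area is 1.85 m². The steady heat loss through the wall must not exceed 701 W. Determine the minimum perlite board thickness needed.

L ≈ 75.5 mm

Series thermal resistances:
R_insulating firebrick = L/(kA) = 0.245/(0.331×1.85) = 0.4001 K/W
R_cast iron = L/(kA) = 0.0056/(59.3×1.85) = 5.105×10^-5 K/W
R_outer film = 1/(h_o·A) = 1/(25.2×1.85) = 0.02145 K/W
Sum of the known resistances R_other = 0.4216 K/W
Required total resistance R_tot = ΔT/Q_allow = 829/701 = 1.183 K/W
R_perlite board = R_tot − R_other = 0.761 K/W
L = R·k·A = 0.761×0.0536×1.85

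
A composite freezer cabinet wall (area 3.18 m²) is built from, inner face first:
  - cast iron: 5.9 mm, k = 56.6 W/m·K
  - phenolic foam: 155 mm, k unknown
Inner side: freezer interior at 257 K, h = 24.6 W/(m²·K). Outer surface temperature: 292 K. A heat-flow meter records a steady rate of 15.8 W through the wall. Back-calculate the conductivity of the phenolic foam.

k ≈ 0.0221 W/(m·K)

Treating each layer as a thermal resistance in series:
R_inner film = 1/(h_i·A) = 1/(24.6×3.18) = 0.01278 K/W
R_cast iron = L/(kA) = 0.0059/(56.6×3.18) = 3.278×10^-5 K/W
Sum of known resistances R_other = 0.01282 K/W
Total R = ΔT/Q = 35/15.8 = 2.215 K/W
R_phenolic foam = R_total − R_other = 2.202 K/W
k = L/(R·A) = 0.155/(2.202×3.18)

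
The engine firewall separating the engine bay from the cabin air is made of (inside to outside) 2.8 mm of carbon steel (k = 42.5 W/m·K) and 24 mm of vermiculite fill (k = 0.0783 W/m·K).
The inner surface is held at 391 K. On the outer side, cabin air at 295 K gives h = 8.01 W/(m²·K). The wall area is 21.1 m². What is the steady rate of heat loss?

Treating each layer as a thermal resistance in series:
R_carbon steel = L/(kA) = 0.0028/(42.5×21.1) = 3.122×10^-6 K/W
R_vermiculite fill = L/(kA) = 0.024/(0.0783×21.1) = 0.01453 K/W
R_outer film = 1/(h_o·A) = 1/(8.01×21.1) = 0.005917 K/W
R_total = 0.02045 K/W
Q = ΔT / R_total = 96 / 0.02045

Q ≈ 4700 W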